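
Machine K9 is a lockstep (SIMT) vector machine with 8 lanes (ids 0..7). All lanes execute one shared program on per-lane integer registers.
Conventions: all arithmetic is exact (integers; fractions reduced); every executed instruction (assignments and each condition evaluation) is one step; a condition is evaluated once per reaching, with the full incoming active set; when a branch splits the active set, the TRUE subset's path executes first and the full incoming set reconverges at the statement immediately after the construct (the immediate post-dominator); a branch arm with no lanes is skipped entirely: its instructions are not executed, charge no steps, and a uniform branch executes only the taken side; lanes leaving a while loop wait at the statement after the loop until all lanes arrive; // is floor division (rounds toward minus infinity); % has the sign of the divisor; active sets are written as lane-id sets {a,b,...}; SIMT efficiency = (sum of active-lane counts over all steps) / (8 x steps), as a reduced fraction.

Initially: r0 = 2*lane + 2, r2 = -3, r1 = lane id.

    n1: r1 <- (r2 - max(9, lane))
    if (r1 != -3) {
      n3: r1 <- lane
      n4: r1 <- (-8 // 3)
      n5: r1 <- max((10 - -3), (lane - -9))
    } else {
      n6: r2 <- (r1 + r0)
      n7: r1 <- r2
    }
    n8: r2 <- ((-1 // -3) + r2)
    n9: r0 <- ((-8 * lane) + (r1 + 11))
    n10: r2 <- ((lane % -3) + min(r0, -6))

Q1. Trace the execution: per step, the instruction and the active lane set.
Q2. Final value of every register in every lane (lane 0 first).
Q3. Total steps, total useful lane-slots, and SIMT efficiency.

step 0: r1 <- (r2 - max(9, lane))    {0,1,2,3,4,5,6,7}
step 1: eval (r1 != -3)              {0,1,2,3,4,5,6,7}
step 2: r1 <- lane                   {0,1,2,3,4,5,6,7}
step 3: r1 <- (-8 // 3)              {0,1,2,3,4,5,6,7}
step 4: r1 <- max((10 - -3), (lane - -9)) {0,1,2,3,4,5,6,7}
step 5: r2 <- ((-1 // -3) + r2)      {0,1,2,3,4,5,6,7}
step 6: r0 <- ((-8 * lane) + (r1 + 11)) {0,1,2,3,4,5,6,7}
step 7: r2 <- ((lane % -3) + min(r0, -6)) {0,1,2,3,4,5,6,7}

Answer: 8 steps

r0: 24,16,8,0,-8,-15,-22,-29
r2: -6,-8,-7,-6,-10,-16,-22,-31
r1: 13,13,13,13,13,14,15,16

steps = 8; useful = 64; efficiency = 64/64 = 1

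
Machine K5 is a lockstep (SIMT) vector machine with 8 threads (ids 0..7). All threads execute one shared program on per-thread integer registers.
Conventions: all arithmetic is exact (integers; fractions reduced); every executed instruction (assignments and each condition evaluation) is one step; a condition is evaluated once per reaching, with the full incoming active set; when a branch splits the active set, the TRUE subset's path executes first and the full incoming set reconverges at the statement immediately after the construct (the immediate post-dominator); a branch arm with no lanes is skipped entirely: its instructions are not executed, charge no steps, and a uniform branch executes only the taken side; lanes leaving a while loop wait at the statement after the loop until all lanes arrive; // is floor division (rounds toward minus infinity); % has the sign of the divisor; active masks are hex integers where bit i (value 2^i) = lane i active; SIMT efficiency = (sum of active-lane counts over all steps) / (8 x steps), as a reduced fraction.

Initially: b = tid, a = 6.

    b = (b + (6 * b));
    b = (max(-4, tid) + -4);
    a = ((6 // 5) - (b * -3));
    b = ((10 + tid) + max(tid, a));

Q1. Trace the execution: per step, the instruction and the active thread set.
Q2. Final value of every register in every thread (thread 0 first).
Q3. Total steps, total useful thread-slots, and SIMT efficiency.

step 0: b <- (b + (6 * b))           0xff
step 1: b <- (max(-4, tid) + -4)     0xff
step 2: a <- ((6 // 5) - (b * -3))   0xff
step 3: b <- ((10 + tid) + max(tid, a)) 0xff

Answer: 4 steps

b: 10,12,14,16,18,20,23,27
a: -11,-8,-5,-2,1,4,7,10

steps = 4; useful = 32; efficiency = 32/32 = 1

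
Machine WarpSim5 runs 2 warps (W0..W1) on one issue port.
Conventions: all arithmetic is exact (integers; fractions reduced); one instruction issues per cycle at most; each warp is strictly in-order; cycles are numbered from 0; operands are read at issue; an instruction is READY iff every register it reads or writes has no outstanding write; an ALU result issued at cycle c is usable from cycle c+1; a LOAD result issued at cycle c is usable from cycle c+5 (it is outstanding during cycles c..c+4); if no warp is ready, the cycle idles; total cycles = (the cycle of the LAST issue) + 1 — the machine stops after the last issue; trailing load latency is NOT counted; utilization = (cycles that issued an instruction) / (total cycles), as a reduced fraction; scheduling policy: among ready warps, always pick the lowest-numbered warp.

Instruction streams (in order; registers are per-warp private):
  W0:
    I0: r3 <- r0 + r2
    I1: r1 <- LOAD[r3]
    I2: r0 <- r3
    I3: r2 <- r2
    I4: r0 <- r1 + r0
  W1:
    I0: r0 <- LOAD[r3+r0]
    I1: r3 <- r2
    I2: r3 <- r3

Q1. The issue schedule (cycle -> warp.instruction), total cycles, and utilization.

cycle 0: W0.I0
cycle 1: W0.I1
cycle 2: W0.I2
cycle 3: W0.I3
cycle 4: W1.I0
cycle 5: W1.I1
cycle 6: W0.I4
cycle 7: W1.I2

Answer: 8 cycles, utilization 1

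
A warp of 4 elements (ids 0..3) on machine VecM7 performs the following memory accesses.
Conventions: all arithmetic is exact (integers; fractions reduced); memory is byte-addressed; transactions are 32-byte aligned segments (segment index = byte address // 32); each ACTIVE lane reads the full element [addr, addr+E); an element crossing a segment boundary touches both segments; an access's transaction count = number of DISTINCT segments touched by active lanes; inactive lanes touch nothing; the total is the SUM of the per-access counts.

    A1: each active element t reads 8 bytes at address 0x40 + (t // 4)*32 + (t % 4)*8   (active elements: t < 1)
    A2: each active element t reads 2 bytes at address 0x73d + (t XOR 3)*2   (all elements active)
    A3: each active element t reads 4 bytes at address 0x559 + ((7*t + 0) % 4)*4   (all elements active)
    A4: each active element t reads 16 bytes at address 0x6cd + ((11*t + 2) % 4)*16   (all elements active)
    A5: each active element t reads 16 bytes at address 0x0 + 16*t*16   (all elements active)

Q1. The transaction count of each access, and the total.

A1: 1 transaction
A2: 2 transactions
A3: 2 transactions
A4: 3 transactions
A5: 4 transactions

Answer: 1,2,2,3,4; total 12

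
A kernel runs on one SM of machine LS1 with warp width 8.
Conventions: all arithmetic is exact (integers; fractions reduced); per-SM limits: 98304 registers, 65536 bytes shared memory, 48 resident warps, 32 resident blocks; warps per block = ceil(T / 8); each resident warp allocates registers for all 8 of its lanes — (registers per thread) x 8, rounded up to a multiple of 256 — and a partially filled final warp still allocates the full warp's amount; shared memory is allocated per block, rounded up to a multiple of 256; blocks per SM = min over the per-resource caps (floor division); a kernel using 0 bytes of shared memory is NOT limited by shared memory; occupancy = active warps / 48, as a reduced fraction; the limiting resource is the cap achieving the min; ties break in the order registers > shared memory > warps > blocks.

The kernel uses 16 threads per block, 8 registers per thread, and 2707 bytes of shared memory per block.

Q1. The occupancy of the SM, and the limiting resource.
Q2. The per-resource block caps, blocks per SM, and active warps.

Answer: occupancy 23/24, limited by shared memory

registers: 192 blocks
shared memory: 23 blocks
warps: 24 blocks
blocks: 32 blocks

Answer: 23 blocks, 46 active warps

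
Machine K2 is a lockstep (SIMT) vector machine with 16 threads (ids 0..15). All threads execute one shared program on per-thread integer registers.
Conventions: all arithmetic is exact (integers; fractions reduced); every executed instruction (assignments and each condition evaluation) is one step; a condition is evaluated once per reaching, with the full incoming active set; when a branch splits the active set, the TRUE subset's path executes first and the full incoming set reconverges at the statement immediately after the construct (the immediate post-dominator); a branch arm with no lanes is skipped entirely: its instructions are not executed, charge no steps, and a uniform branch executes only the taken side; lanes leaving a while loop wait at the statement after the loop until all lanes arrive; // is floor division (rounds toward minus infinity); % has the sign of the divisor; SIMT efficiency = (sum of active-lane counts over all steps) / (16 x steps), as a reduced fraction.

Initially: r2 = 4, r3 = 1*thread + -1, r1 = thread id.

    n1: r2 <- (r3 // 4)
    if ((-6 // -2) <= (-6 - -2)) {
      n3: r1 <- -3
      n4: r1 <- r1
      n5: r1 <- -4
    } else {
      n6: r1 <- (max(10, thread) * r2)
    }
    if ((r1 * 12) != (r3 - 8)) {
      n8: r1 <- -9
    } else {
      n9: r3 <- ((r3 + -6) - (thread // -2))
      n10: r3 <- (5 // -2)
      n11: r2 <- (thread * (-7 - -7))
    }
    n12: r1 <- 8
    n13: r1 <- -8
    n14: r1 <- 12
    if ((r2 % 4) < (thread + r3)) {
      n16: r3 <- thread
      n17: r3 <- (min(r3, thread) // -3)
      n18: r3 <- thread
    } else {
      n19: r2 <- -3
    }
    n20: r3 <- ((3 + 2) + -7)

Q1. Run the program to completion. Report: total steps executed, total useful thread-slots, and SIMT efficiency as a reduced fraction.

Answer: 14 steps, 206 useful, 103/112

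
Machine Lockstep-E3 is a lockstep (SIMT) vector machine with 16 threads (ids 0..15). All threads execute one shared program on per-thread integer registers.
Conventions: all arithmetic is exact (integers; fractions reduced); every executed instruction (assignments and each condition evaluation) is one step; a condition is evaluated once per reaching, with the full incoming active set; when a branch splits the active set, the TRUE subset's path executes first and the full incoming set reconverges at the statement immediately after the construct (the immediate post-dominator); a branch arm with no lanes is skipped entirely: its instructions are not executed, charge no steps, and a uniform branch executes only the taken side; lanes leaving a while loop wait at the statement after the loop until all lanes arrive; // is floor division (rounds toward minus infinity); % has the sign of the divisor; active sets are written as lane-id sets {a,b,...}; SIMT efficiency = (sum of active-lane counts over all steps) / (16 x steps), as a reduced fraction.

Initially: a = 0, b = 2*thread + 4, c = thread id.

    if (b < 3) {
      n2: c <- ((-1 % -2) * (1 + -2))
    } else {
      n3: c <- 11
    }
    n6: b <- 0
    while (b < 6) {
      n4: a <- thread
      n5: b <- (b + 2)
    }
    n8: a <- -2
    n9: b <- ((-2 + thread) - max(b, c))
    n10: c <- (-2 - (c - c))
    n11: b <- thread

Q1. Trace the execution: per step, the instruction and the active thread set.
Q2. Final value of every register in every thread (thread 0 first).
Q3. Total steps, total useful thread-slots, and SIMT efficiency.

step 0: eval (b < 3)                 {0,1,2,3,4,5,6,7,8,9,10,11,12,13,14,15}
step 1: c <- 11                      {0,1,2,3,4,5,6,7,8,9,10,11,12,13,14,15}
step 2: b <- 0                       {0,1,2,3,4,5,6,7,8,9,10,11,12,13,14,15}
step 3: eval (b < 6)                 {0,1,2,3,4,5,6,7,8,9,10,11,12,13,14,15}
step 4: a <- thread                  {0,1,2,3,4,5,6,7,8,9,10,11,12,13,14,15}
step 5: b <- (b + 2)                 {0,1,2,3,4,5,6,7,8,9,10,11,12,13,14,15}
step 6: eval (b < 6)                 {0,1,2,3,4,5,6,7,8,9,10,11,12,13,14,15}
step 7: a <- thread                  {0,1,2,3,4,5,6,7,8,9,10,11,12,13,14,15}
step 8: b <- (b + 2)                 {0,1,2,3,4,5,6,7,8,9,10,11,12,13,14,15}
step 9: eval (b < 6)                 {0,1,2,3,4,5,6,7,8,9,10,11,12,13,14,15}
step 10: a <- thread                  {0,1,2,3,4,5,6,7,8,9,10,11,12,13,14,15}
step 11: b <- (b + 2)                 {0,1,2,3,4,5,6,7,8,9,10,11,12,13,14,15}
step 12: eval (b < 6)                 {0,1,2,3,4,5,6,7,8,9,10,11,12,13,14,15}
step 13: a <- -2                      {0,1,2,3,4,5,6,7,8,9,10,11,12,13,14,15}
step 14: b <- ((-2 + thread) - max(b, c)) {0,1,2,3,4,5,6,7,8,9,10,11,12,13,14,15}
step 15: c <- (-2 - (c - c))          {0,1,2,3,4,5,6,7,8,9,10,11,12,13,14,15}
step 16: b <- thread                  {0,1,2,3,4,5,6,7,8,9,10,11,12,13,14,15}

Answer: 17 steps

a: -2,-2,-2,-2,-2,-2,-2,-2,-2,-2,-2,-2,-2,-2,-2,-2
b: 0,1,2,3,4,5,6,7,8,9,10,11,12,13,14,15
c: -2,-2,-2,-2,-2,-2,-2,-2,-2,-2,-2,-2,-2,-2,-2,-2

steps = 17; useful = 272; efficiency = 272/272 = 1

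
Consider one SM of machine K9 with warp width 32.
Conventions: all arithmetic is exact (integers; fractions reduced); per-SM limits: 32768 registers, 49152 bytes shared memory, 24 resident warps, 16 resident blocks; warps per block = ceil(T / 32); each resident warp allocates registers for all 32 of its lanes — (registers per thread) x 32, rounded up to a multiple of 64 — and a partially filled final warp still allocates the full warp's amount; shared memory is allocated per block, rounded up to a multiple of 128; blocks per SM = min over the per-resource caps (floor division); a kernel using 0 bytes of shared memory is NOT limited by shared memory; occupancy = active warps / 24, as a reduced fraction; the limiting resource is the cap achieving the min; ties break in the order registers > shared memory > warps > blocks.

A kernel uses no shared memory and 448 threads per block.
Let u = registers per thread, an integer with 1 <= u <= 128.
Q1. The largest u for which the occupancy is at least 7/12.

Answer: u = 72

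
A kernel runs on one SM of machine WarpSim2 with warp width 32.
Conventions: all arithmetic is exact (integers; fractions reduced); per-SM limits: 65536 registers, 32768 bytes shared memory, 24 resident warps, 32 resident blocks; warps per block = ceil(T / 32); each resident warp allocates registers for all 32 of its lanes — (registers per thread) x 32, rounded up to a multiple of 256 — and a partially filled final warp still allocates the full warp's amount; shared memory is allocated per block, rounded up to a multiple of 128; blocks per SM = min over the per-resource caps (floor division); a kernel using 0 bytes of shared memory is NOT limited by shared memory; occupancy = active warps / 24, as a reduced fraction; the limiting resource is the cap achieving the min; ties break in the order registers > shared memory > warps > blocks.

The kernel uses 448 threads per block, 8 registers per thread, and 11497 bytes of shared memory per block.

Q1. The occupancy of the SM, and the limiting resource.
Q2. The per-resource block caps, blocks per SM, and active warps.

Answer: occupancy 7/12, limited by warps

registers: 18 blocks
shared memory: 2 blocks
warps: 1 block
blocks: 32 blocks

Answer: 1 block, 14 active warps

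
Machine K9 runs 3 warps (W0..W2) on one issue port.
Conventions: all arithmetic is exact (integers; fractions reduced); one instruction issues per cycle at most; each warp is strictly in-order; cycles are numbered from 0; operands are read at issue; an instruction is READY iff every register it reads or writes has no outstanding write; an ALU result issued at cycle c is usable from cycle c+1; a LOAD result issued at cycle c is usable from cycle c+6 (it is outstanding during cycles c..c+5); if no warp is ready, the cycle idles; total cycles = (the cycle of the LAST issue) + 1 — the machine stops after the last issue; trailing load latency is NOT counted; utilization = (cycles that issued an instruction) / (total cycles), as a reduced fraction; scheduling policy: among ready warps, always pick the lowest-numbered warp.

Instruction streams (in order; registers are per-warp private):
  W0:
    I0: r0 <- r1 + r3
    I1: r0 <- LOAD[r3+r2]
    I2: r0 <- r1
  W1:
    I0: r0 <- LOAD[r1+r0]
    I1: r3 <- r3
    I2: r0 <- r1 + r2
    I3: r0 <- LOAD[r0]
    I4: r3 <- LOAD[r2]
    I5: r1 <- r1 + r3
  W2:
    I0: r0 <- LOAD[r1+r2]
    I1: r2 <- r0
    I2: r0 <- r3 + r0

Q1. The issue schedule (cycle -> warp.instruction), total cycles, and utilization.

cycle 0: W0.I0
cycle 1: W0.I1
cycle 2: W1.I0
cycle 3: W1.I1
cycle 4: W2.I0
cycle 5: idle
cycle 6: idle
cycle 7: W0.I2
cycle 8: W1.I2
cycle 9: W1.I3
cycle 10: W1.I4
cycle 11: W2.I1
cycle 12: W2.I2
cycle 13: idle
cycle 14: idle
cycle 15: idle
cycle 16: W1.I5

Answer: 17 cycles, utilization 12/17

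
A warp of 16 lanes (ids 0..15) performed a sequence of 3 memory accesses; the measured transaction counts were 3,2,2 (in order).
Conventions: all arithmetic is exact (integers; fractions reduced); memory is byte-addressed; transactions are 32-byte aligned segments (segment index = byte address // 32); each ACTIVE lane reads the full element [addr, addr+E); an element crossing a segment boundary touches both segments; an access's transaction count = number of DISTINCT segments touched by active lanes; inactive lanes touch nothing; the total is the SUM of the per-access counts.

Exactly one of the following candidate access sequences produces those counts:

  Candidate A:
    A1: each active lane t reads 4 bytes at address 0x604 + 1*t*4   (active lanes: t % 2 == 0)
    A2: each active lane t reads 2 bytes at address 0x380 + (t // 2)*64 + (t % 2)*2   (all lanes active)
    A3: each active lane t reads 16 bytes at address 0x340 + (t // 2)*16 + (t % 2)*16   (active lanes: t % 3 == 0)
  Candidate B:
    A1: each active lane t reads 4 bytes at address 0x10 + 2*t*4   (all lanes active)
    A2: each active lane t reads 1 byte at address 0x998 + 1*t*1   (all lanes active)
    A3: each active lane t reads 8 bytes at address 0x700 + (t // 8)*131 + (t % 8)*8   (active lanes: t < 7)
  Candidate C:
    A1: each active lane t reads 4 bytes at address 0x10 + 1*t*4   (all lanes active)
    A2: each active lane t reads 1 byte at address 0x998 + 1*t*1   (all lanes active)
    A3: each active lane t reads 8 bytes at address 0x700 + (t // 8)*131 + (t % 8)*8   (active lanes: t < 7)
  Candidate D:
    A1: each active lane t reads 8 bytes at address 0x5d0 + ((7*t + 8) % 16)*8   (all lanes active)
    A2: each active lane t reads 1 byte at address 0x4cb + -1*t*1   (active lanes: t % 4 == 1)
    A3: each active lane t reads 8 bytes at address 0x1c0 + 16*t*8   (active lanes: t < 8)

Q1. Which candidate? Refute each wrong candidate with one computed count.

A: A1 gives 2 transactions, not 3
B: A1 gives 5 transactions, not 3
D: A1 gives 5 transactions, not 3
C: all counts match (3,2,2)

Answer: C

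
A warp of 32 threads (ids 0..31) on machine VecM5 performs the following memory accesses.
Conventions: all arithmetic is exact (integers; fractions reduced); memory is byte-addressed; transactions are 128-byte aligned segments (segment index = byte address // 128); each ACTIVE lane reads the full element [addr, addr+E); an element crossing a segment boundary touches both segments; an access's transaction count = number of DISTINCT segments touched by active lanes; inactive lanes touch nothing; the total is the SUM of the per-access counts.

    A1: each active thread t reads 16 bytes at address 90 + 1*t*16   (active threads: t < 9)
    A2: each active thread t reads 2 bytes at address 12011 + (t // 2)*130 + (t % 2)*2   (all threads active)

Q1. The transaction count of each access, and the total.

A1: 2 transactions
A2: 17 transactions

Answer: 2,17; total 19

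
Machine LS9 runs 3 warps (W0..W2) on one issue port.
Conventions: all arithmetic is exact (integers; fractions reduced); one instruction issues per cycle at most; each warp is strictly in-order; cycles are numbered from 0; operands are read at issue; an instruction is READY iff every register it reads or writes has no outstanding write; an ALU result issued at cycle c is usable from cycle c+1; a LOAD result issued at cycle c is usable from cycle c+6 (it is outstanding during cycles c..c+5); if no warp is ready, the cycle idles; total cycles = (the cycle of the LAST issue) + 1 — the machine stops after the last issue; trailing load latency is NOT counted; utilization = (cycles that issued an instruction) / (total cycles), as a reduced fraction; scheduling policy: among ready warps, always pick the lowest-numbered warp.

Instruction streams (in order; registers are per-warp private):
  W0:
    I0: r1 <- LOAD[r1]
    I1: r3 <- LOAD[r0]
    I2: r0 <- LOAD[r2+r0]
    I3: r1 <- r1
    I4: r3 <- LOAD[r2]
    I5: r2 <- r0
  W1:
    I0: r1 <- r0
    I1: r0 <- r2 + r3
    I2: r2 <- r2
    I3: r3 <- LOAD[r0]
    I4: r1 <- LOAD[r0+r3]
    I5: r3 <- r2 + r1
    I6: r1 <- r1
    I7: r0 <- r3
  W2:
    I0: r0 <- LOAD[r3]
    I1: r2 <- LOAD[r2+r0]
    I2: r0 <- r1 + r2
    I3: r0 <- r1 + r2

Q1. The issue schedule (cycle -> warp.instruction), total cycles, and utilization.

cycle 0: W0.I0
cycle 1: W0.I1
cycle 2: W0.I2
cycle 3: W1.I0
cycle 4: W1.I1
cycle 5: W1.I2
cycle 6: W0.I3
cycle 7: W0.I4
cycle 8: W0.I5
cycle 9: W1.I3
cycle 10: W2.I0
cycle 11: idle
cycle 12: idle
cycle 13: idle
cycle 14: idle
cycle 15: W1.I4
cycle 16: W2.I1
cycle 17: idle
cycle 18: idle
cycle 19: idle
cycle 20: idle
cycle 21: W1.I5
cycle 22: W1.I6
cycle 23: W1.I7
cycle 24: W2.I2
cycle 25: W2.I3

Answer: 26 cycles, utilization 9/13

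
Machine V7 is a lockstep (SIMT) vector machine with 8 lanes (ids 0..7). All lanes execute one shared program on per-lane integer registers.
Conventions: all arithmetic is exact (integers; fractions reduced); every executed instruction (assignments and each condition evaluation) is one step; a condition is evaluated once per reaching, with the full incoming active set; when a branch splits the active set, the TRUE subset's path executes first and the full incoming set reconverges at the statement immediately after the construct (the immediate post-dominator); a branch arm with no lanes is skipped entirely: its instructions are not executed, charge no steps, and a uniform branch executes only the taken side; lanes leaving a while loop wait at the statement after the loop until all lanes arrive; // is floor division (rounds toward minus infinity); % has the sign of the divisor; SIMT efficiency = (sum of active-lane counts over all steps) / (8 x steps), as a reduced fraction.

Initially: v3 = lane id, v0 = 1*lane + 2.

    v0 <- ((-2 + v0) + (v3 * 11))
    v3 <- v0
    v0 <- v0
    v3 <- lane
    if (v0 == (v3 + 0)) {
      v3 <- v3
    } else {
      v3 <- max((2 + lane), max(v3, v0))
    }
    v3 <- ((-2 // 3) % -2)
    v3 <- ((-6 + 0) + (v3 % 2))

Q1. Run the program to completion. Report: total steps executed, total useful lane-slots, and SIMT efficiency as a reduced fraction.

Answer: 9 steps, 64 useful, 8/9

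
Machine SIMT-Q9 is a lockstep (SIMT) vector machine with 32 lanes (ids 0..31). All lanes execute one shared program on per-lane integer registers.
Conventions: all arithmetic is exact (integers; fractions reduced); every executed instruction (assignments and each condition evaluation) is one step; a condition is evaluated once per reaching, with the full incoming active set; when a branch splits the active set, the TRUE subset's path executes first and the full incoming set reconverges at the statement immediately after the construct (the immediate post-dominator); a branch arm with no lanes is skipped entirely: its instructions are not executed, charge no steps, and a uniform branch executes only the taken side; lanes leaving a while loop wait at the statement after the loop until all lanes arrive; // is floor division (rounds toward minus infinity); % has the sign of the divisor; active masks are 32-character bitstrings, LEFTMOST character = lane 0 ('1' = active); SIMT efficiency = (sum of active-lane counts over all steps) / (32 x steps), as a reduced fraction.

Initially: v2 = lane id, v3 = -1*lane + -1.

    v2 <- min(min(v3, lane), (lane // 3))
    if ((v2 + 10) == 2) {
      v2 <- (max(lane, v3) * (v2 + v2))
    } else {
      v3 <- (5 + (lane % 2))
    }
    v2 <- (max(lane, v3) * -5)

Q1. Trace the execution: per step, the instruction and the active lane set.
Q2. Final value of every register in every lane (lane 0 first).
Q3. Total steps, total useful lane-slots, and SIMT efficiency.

step 0: v2 <- min(min(v3, lane), (lane // 3)) 11111111111111111111111111111111
step 1: eval ((v2 + 10) == 2)        11111111111111111111111111111111
step 2: v2 <- (max(lane, v3) * (v2 + v2)) 00000001000000000000000000000000
step 3: v3 <- (5 + (lane % 2))       11111110111111111111111111111111
step 4: v2 <- (max(lane, v3) * -5)   11111111111111111111111111111111

Answer: 5 steps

v2: -25,-30,-25,-30,-25,-30,-30,-35,-40,-45,-50,-55,-60,-65,-70,-75,-80,-85,-90,-95,-100,-105,-110,-115,-120,-125,-130,-135,-140,-145,-150,-155
v3: 5,6,5,6,5,6,5,-8,5,6,5,6,5,6,5,6,5,6,5,6,5,6,5,6,5,6,5,6,5,6,5,6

steps = 5; useful = 128; efficiency = 128/160 = 4/5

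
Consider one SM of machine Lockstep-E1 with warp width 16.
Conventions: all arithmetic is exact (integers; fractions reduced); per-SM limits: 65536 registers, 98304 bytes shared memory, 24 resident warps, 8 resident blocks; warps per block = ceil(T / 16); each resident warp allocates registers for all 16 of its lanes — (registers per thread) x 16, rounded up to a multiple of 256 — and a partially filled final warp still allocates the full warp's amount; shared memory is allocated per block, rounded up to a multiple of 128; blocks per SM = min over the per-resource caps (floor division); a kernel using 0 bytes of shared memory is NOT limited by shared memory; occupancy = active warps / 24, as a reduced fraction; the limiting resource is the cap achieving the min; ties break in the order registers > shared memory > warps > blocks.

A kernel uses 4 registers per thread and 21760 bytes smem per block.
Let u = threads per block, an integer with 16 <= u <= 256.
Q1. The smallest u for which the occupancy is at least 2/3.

Answer: u = 49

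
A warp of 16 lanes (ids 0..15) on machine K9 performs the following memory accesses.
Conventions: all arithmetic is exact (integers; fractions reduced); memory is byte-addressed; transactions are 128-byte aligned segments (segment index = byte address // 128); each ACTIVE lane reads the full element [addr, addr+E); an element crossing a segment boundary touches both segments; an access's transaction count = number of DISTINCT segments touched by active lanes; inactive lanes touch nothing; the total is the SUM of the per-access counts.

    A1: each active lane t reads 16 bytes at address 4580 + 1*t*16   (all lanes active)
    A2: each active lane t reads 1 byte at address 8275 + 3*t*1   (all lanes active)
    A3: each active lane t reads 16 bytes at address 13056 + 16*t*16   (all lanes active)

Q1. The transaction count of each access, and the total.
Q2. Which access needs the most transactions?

A1: 3 transactions
A2: 2 transactions
A3: 16 transactions

Answer: 3,2,16; total 21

Answer: A3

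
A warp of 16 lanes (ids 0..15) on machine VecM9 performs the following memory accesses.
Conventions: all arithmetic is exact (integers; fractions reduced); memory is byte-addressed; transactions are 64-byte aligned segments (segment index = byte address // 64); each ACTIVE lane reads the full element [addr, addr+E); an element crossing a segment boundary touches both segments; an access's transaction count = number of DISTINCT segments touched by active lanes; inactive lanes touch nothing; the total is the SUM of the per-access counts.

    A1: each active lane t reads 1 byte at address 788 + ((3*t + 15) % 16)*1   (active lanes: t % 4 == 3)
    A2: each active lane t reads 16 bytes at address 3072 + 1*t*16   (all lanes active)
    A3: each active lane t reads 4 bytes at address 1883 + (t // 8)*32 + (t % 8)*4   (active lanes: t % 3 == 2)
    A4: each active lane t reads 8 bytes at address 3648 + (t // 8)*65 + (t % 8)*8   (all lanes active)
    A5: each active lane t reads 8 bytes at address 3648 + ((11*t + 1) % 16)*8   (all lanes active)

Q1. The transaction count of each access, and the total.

A1: 1 transaction
A2: 4 transactions
A3: 2 transactions
A4: 3 transactions
A5: 2 transactions

Answer: 1,4,2,3,2; total 12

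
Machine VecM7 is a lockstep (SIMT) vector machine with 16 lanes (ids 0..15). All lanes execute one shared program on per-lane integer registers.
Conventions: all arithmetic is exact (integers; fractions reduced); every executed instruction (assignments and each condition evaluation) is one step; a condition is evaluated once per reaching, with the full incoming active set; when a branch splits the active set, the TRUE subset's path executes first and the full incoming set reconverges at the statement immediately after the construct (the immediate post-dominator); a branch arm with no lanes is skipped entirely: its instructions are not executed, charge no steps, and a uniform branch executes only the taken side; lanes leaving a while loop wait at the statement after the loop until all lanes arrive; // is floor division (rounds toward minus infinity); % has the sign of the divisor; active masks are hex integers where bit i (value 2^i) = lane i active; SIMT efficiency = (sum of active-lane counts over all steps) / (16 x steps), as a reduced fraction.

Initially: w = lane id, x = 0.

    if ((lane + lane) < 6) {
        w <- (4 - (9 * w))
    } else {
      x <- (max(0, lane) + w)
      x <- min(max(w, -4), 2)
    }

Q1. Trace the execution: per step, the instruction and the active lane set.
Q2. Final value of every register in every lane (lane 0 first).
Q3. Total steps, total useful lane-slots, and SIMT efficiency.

step 0: eval ((lane + lane) < 6)     0xffff
step 1: w <- (4 - (9 * w))           0x0007
step 2: x <- (max(0, lane) + w)      0xfff8
step 3: x <- min(max(w, -4), 2)      0xfff8

Answer: 4 steps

w: 4,-5,-14,3,4,5,6,7,8,9,10,11,12,13,14,15
x: 0,0,0,2,2,2,2,2,2,2,2,2,2,2,2,2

steps = 4; useful = 45; efficiency = 45/64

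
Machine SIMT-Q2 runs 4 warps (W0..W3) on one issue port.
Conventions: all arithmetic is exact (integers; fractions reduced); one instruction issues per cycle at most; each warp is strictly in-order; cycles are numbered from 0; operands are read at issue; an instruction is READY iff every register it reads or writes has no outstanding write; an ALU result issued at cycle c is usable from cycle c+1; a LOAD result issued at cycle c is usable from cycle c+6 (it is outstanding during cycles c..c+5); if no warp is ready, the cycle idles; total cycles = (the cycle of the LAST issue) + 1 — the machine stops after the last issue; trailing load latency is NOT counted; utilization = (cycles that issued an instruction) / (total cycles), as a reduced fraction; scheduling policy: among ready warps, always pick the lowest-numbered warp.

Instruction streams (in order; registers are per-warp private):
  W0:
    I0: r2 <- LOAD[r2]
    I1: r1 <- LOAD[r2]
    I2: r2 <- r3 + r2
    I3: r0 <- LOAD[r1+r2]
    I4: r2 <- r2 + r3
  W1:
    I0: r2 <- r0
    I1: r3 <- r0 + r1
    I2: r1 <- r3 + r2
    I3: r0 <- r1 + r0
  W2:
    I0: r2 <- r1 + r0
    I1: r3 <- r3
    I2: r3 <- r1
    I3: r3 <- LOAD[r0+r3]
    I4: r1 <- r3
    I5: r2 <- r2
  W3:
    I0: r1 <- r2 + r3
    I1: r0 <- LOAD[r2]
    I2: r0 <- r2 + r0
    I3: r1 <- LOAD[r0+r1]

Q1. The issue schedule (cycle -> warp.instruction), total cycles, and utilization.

cycle 0: W0.I0
cycle 1: W1.I0
cycle 2: W1.I1
cycle 3: W1.I2
cycle 4: W1.I3
cycle 5: W2.I0
cycle 6: W0.I1
cycle 7: W0.I2
cycle 8: W2.I1
cycle 9: W2.I2
cycle 10: W2.I3
cycle 11: W3.I0
cycle 12: W0.I3
cycle 13: W0.I4
cycle 14: W3.I1
cycle 15: idle
cycle 16: W2.I4
cycle 17: W2.I5
cycle 18: idle
cycle 19: idle
cycle 20: W3.I2
cycle 21: W3.I3

Answer: 22 cycles, utilization 19/22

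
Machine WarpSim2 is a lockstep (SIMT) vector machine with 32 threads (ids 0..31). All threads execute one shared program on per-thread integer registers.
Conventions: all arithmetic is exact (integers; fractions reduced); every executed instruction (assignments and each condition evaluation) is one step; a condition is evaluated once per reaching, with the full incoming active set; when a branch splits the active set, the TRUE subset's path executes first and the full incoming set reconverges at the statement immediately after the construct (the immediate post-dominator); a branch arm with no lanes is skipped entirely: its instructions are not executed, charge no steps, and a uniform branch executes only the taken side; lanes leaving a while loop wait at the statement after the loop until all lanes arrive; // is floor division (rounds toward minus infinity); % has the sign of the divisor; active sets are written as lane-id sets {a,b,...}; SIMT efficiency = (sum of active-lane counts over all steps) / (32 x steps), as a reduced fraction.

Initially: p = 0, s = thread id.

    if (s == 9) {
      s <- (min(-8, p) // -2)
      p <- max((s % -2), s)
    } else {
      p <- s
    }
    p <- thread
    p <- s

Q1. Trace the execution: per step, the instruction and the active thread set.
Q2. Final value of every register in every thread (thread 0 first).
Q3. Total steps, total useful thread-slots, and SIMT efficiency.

step 0: eval (s == 9)                {0,1,2,3,4,5,6,7,8,9,10,11,12,13,14,15,16,17,18,19,20,21,22,23,24,25,26,27,28,29,30,31}
step 1: s <- (min(-8, p) // -2)      {9}
step 2: p <- max((s % -2), s)        {9}
step 3: p <- s                       {0,1,2,3,4,5,6,7,8,10,11,12,13,14,15,16,17,18,19,20,21,22,23,24,25,26,27,28,29,30,31}
step 4: p <- thread                  {0,1,2,3,4,5,6,7,8,9,10,11,12,13,14,15,16,17,18,19,20,21,22,23,24,25,26,27,28,29,30,31}
step 5: p <- s                       {0,1,2,3,4,5,6,7,8,9,10,11,12,13,14,15,16,17,18,19,20,21,22,23,24,25,26,27,28,29,30,31}

Answer: 6 steps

p: 0,1,2,3,4,5,6,7,8,4,10,11,12,13,14,15,16,17,18,19,20,21,22,23,24,25,26,27,28,29,30,31
s: 0,1,2,3,4,5,6,7,8,4,10,11,12,13,14,15,16,17,18,19,20,21,22,23,24,25,26,27,28,29,30,31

steps = 6; useful = 129; efficiency = 129/192 = 43/64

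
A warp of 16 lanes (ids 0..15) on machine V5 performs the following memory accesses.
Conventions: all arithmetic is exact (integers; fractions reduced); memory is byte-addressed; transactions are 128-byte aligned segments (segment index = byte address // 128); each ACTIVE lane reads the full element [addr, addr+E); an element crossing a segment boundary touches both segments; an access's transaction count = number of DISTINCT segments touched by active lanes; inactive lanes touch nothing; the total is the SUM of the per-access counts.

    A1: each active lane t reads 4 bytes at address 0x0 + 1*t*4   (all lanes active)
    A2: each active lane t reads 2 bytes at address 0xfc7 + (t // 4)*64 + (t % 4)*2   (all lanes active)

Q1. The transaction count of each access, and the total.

A1: 1 transaction
A2: 3 transactions

Answer: 1,3; total 4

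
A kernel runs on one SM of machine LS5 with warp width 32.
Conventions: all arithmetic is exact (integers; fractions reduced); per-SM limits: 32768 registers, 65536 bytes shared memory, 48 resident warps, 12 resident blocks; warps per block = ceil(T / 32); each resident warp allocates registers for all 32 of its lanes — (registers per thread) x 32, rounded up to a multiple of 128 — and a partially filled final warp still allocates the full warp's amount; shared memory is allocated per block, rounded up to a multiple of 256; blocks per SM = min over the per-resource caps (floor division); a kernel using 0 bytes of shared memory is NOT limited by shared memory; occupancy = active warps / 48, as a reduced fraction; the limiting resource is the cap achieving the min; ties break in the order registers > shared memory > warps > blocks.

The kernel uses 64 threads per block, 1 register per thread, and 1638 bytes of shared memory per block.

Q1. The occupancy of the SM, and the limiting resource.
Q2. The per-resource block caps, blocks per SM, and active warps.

Answer: occupancy 1/2, limited by blocks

registers: 128 blocks
shared memory: 36 blocks
warps: 24 blocks
blocks: 12 blocks

Answer: 12 blocks, 24 active warps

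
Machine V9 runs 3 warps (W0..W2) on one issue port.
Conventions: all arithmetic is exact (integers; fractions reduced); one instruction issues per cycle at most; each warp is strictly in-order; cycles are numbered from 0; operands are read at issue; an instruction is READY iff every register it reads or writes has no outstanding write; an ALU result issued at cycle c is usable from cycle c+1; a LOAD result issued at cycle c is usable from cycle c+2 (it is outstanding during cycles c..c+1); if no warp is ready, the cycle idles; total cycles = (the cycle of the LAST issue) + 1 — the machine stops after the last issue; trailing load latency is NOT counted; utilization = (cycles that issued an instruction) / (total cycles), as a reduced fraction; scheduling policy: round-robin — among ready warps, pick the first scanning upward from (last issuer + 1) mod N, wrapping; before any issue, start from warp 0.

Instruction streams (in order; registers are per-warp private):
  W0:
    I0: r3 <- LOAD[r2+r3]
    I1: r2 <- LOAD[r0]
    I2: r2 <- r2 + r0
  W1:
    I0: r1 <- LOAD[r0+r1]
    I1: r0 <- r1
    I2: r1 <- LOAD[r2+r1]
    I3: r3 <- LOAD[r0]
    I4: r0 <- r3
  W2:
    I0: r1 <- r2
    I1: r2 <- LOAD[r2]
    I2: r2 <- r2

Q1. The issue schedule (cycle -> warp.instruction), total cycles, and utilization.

cycle 0: W0.I0
cycle 1: W1.I0
cycle 2: W2.I0
cycle 3: W0.I1
cycle 4: W1.I1
cycle 5: W2.I1
cycle 6: W0.I2
cycle 7: W1.I2
cycle 8: W2.I2
cycle 9: W1.I3
cycle 10: idle
cycle 11: W1.I4

Answer: 12 cycles, utilization 11/12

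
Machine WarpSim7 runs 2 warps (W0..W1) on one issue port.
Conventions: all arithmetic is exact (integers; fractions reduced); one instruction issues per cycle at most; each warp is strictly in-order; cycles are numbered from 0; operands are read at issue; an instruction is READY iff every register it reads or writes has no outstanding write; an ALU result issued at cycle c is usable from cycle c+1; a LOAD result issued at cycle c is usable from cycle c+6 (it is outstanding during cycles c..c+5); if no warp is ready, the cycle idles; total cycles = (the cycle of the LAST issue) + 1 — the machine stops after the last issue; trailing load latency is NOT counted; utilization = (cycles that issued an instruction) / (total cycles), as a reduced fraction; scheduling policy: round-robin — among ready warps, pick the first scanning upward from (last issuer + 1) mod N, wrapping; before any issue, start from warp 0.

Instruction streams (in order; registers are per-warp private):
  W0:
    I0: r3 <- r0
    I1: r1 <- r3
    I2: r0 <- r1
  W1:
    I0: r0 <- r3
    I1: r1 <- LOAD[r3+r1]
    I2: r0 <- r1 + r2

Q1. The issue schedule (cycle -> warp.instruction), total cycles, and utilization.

cycle 0: W0.I0
cycle 1: W1.I0
cycle 2: W0.I1
cycle 3: W1.I1
cycle 4: W0.I2
cycle 5: idle
cycle 6: idle
cycle 7: idle
cycle 8: idle
cycle 9: W1.I2

Answer: 10 cycles, utilization 3/5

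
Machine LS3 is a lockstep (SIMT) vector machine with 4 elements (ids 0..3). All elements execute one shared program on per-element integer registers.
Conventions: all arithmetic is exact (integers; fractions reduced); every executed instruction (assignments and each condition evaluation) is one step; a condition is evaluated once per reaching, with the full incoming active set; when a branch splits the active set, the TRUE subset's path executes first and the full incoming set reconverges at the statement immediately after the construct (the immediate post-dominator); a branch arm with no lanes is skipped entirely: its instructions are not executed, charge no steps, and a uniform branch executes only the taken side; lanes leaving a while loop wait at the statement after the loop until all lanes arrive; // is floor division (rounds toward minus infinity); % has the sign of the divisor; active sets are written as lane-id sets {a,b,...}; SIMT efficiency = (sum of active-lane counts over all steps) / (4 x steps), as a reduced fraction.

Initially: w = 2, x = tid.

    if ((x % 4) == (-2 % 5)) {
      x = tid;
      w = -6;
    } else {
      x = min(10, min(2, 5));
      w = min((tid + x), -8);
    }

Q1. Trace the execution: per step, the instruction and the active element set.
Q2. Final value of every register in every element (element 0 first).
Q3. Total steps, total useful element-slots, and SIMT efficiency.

step 0: eval ((x % 4) == (-2 % 5))   {0,1,2,3}
step 1: x <- tid                     {3}
step 2: w <- -6                      {3}
step 3: x <- min(10, min(2, 5))      {0,1,2}
step 4: w <- min((tid + x), -8)      {0,1,2}

Answer: 5 steps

w: -8,-8,-8,-6
x: 2,2,2,3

steps = 5; useful = 12; efficiency = 12/20 = 3/5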